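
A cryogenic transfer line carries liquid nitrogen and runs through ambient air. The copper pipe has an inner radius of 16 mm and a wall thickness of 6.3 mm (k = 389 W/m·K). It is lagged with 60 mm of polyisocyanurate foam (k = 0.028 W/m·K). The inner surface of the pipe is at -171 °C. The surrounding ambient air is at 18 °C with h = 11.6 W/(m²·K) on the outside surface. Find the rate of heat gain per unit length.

q′ ≈ 24.9 W/m

Cylindrical conduction, so R = ln(r₂/r₁)/(2πkL) per layer, in series:
R_copper pipe wall = ln(22.3/16)/(2π×389×1) = 1.358×10^-4 K/W
R_polyisocyanurate foam = ln(82.3/22.3)/(2π×0.028×1) = 7.422 K/W
R_outer film = 1/(h_o·2πr_oL) = 1/(11.6×2π×0.0823×1) = 0.1667 K/W
R_total = 7.589 K/W
Q = ΔT/R_total = 189/7.589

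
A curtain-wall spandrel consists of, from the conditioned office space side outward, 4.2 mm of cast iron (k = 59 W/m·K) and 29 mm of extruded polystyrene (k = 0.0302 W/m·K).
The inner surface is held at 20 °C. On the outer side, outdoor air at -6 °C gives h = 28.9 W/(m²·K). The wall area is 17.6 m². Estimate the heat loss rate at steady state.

Using the resistance-network approach (series):
R_cast iron = L/(kA) = 0.0042/(59×17.6) = 4.045×10^-6 K/W
R_extruded polystyrene = L/(kA) = 0.029/(0.0302×17.6) = 0.05456 K/W
R_outer film = 1/(h_o·A) = 1/(28.9×17.6) = 0.001966 K/W
R_total = 0.05653 K/W
Q = ΔT / R_total = 26 / 0.05653

Q ≈ 460 W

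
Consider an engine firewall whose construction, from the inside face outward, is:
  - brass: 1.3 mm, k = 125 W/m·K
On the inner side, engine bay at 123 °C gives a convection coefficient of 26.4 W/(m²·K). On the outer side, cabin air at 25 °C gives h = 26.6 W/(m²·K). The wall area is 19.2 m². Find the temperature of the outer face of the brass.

Series thermal resistances:
R_inner film = 1/(h_i·A) = 1/(26.4×19.2) = 0.001973 K/W
R_brass = L/(kA) = 0.0013/(125×19.2) = 5.417×10^-7 K/W
R_outer film = 1/(h_o·A) = 1/(26.6×19.2) = 0.001958 K/W
R_total = 0.003931 K/W;  Q = ΔT/R_total = 98/0.003931 = 24930 W
T_interface = T_inner − Q·ΣR(inner→interface) = 123 − 24900×0.001973

T ≈ 73.8 °C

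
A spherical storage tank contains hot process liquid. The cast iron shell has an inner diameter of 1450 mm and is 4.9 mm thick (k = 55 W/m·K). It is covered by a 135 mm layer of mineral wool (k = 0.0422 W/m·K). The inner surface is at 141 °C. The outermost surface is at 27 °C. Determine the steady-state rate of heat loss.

Spherical conduction: R = (1/r_in − 1/r_out)/(4πk) per layer; series-sum.
R_cast iron shell = (1/0.725 − 1/0.7299)/(4π×55) = 1.34×10^-5 K/W
R_mineral wool = (1/0.7299 − 1/0.8649)/(4π×0.0422) = 0.4033 K/W
R_total = 0.4033 K/W
Q = ΔT/R_total = 114/0.4033

Q ≈ 283 W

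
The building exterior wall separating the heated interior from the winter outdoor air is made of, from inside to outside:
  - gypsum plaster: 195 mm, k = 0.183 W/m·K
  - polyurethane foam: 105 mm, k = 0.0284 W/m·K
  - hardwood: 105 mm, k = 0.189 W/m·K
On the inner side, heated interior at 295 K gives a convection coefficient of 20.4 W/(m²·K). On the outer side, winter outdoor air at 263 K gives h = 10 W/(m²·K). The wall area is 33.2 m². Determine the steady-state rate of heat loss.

Thermal resistances in series:
R_inner film = 1/(h_i·A) = 1/(20.4×33.2) = 0.001476 K/W
R_gypsum plaster = L/(kA) = 0.195/(0.183×33.2) = 0.0321 K/W
R_polyurethane foam = L/(kA) = 0.105/(0.0284×33.2) = 0.1114 K/W
R_hardwood = L/(kA) = 0.105/(0.189×33.2) = 0.01673 K/W
R_outer film = 1/(h_o·A) = 1/(10×33.2) = 0.003012 K/W
R_total = 0.1647 K/W
Q = ΔT / R_total = 32 / 0.1647

Q ≈ 194 W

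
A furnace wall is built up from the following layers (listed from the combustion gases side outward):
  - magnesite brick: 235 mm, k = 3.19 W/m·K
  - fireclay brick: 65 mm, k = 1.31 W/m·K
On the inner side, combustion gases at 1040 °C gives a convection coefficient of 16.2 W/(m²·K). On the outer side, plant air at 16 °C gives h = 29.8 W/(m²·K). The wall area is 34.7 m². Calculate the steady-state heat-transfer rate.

Q ≈ 163000 W

Treating each layer as a thermal resistance in series:
R_inner film = 1/(h_i·A) = 1/(16.2×34.7) = 0.001779 K/W
R_magnesite brick = L/(kA) = 0.235/(3.19×34.7) = 0.002123 K/W
R_fireclay brick = L/(kA) = 0.065/(1.31×34.7) = 0.00143 K/W
R_outer film = 1/(h_o·A) = 1/(29.8×34.7) = 9.671×10^-4 K/W
R_total = 0.006299 K/W
Q = ΔT / R_total = 1024 / 0.006299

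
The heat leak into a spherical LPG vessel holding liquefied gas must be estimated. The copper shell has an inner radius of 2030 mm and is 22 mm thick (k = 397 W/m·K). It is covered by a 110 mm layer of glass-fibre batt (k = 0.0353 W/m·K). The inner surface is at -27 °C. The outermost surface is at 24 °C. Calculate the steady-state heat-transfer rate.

Q ≈ 912 W

Spherical conduction: R = (1/r_in − 1/r_out)/(4πk) per layer; series-sum.
R_copper shell = (1/2.03 − 1/2.052)/(4π×397) = 1.059×10^-6 K/W
R_glass-fibre batt = (1/2.052 − 1/2.162)/(4π×0.0353) = 0.0559 K/W
R_total = 0.0559 K/W
Q = ΔT/R_total = 51/0.0559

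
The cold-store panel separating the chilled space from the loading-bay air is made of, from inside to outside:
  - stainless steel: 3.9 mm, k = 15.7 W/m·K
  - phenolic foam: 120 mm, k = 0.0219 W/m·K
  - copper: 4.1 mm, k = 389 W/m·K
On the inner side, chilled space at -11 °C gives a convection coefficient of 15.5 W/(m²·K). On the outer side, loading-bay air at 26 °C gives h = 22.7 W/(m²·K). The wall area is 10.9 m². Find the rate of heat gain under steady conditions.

Thermal resistances in series:
R_inner film = 1/(h_i·A) = 1/(15.5×10.9) = 0.005919 K/W
R_stainless steel = L/(kA) = 0.0039/(15.7×10.9) = 2.279×10^-5 K/W
R_phenolic foam = L/(kA) = 0.12/(0.0219×10.9) = 0.5027 K/W
R_copper = L/(kA) = 0.0041/(389×10.9) = 9.67×10^-7 K/W
R_outer film = 1/(h_o·A) = 1/(22.7×10.9) = 0.004042 K/W
R_total = 0.5127 K/W
Q = ΔT / R_total = 37 / 0.5127

Q ≈ 72.2 W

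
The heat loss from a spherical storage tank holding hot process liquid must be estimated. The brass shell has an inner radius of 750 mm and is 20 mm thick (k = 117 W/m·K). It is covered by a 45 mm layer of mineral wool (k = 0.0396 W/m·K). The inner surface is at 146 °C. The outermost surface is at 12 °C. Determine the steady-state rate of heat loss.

Each spherical layer contributes R = (1/r_i − 1/r_o)/(4πk):
R_brass shell = (1/0.75 − 1/0.77)/(4π×117) = 2.355×10^-5 K/W
R_mineral wool = (1/0.77 − 1/0.815)/(4π×0.0396) = 0.1441 K/W
R_total = 0.1441 K/W
Q = ΔT/R_total = 134/0.1441

Q ≈ 930 W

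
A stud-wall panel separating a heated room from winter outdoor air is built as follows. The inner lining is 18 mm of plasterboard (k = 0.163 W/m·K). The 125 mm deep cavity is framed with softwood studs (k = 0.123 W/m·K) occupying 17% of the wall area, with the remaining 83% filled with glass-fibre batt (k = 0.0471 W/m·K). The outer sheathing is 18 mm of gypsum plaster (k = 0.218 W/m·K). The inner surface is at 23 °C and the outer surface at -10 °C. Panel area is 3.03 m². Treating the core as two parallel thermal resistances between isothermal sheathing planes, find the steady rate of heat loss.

Sheathing layers in series; stud and cavity paths in parallel between them.
R_inner = 0.018/(0.163×3.03) = 0.03645 K/W
R_stud  = 0.125/(0.123×0.17×3.03) = 1.973 K/W
R_cav   = 0.125/(0.0471×0.83×3.03) = 1.055 K/W
1/R_core = 1/R_stud + 1/R_cav → R_core = 0.6875 K/W
R_outer = 0.018/(0.218×3.03) = 0.02725 K/W
R_total = 0.7512 K/W
Q = ΔT/R_total = 33/0.7512

Q ≈ 43.9 W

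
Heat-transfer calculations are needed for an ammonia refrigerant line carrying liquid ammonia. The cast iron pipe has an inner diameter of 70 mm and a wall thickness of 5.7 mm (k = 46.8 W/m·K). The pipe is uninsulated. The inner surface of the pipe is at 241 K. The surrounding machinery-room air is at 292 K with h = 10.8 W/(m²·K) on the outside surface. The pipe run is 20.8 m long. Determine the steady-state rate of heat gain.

Q ≈ 2930 W

Per-layer cylindrical resistances, series-summed:
R_cast iron pipe wall = ln(40.7/35)/(2π×46.8×20.8) = 2.467×10^-5 K/W
R_outer film = 1/(h_o·2πr_oL) = 1/(10.8×2π×0.0407×20.8) = 0.01741 K/W
R_total = 0.01743 K/W
Q = ΔT/R_total = 51/0.01743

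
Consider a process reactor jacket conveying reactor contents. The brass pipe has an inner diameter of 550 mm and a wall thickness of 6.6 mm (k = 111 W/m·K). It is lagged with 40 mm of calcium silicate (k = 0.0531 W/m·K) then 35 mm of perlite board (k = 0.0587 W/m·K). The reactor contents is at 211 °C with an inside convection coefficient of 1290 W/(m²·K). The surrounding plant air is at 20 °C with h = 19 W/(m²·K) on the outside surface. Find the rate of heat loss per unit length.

q′ ≈ 272 W/m

Cylindrical conduction, so R = ln(r₂/r₁)/(2πkL) per layer, in series:
R_inner film = 1/(h_i·2πr₁L) = 1/(1290×2π×0.275×1) = 4.486×10^-4 K/W
R_brass pipe wall = ln(281.6/275)/(2π×111×1) = 3.401×10^-5 K/W
R_calcium silicate = ln(321.6/281.6)/(2π×0.0531×1) = 0.3981 K/W
R_perlite board = ln(356.6/321.6)/(2π×0.0587×1) = 0.2801 K/W
R_outer film = 1/(h_o·2πr_oL) = 1/(19×2π×0.3566×1) = 0.02349 K/W
R_total = 0.7022 K/W
Q = ΔT/R_total = 191/0.7022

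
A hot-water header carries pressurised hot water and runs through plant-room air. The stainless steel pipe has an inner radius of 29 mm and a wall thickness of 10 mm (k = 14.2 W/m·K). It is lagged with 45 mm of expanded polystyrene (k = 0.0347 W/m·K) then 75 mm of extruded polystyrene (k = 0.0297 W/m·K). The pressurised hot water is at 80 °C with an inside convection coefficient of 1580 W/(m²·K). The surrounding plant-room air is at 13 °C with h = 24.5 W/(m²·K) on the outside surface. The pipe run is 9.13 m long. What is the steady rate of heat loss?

Q ≈ 87.6 W

Treating each annulus and film as a series resistance:
R_inner film = 1/(h_i·2πr₁L) = 1/(1580×2π×0.029×9.13) = 3.804×10^-4 K/W
R_stainless steel pipe wall = ln(39/29)/(2π×14.2×9.13) = 3.637×10^-4 K/W
R_expanded polystyrene = ln(84/39)/(2π×0.0347×9.13) = 0.3854 K/W
R_extruded polystyrene = ln(159/84)/(2π×0.0297×9.13) = 0.3745 K/W
R_outer film = 1/(h_o·2πr_oL) = 1/(24.5×2π×0.159×9.13) = 0.004475 K/W
R_total = 0.7652 K/W
Q = ΔT/R_total = 67/0.7652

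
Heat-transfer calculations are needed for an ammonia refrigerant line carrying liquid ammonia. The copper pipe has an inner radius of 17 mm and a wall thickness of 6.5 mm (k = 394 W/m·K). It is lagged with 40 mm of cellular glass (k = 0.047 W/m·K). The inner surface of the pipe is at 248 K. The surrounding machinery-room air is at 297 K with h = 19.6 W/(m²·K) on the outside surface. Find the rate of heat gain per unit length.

Cylindrical conduction, so R = ln(r₂/r₁)/(2πkL) per layer, in series:
R_copper pipe wall = ln(23.5/17)/(2π×394×1) = 1.308×10^-4 K/W
R_cellular glass = ln(63.5/23.5)/(2π×0.047×1) = 3.366 K/W
R_outer film = 1/(h_o·2πr_oL) = 1/(19.6×2π×0.0635×1) = 0.1279 K/W
R_total = 3.494 K/W
Q = ΔT/R_total = 49/3.494

q′ ≈ 14 W/m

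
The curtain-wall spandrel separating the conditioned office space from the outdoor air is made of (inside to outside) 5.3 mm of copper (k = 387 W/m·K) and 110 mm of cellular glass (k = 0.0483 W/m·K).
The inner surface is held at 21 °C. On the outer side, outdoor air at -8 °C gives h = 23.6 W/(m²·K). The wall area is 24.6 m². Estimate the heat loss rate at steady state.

Model the wall as resistances in series:
R_copper = L/(kA) = 0.0053/(387×24.6) = 5.567×10^-7 K/W
R_cellular glass = L/(kA) = 0.11/(0.0483×24.6) = 0.09258 K/W
R_outer film = 1/(h_o·A) = 1/(23.6×24.6) = 0.001722 K/W
R_total = 0.0943 K/W
Q = ΔT / R_total = 29 / 0.0943

Q ≈ 308 W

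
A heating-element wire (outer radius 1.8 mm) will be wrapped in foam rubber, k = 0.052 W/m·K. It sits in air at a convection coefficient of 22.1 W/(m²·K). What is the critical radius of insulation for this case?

For a cylinder r_cr = k/h = 0.052/22.1
r_cr = 2.35 mm; since the bare radius (1.8 mm) is below r_cr, adding a thin layer of insulation will *increase* heat loss.

r_cr ≈ 2.35 mm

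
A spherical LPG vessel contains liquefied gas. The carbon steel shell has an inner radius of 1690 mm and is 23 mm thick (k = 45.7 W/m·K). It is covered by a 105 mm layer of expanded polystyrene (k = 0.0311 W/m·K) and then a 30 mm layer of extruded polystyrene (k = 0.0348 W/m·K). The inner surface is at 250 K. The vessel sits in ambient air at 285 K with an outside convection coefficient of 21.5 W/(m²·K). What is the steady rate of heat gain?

Q ≈ 325 W

For a spherical shell R = (1/r₁ − 1/r₂)/(4πk); film R = 1/(h·4πr²). In series:
R_carbon steel shell = (1/1.69 − 1/1.713)/(4π×45.7) = 1.383×10^-5 K/W
R_expanded polystyrene = (1/1.713 − 1/1.818)/(4π×0.0311) = 0.08627 K/W
R_extruded polystyrene = (1/1.818 − 1/1.848)/(4π×0.0348) = 0.02042 K/W
R_outer film = 1/(h·4πr_o²) = 1/(21.5×4π×1.848²) = 0.001084 K/W
R_total = 0.1078 K/W
Q = ΔT/R_total = 35/0.1078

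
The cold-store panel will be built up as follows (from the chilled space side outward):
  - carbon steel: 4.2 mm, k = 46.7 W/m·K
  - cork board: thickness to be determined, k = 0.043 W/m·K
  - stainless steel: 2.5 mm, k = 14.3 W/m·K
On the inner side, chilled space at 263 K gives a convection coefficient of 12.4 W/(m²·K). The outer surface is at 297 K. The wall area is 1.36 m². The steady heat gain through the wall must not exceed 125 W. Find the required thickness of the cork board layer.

L ≈ 12.4 mm

Series thermal resistances:
R_inner film = 1/(h_i·A) = 1/(12.4×1.36) = 0.0593 K/W
R_carbon steel = L/(kA) = 0.0042/(46.7×1.36) = 6.613×10^-5 K/W
R_stainless steel = L/(kA) = 0.0025/(14.3×1.36) = 1.285×10^-4 K/W
Sum of the known resistances R_other = 0.05949 K/W
Required total resistance R_tot = ΔT/Q_allow = 34/125 = 0.272 K/W
R_cork board = R_tot − R_other = 0.2125 K/W
L = R·k·A = 0.2125×0.043×1.36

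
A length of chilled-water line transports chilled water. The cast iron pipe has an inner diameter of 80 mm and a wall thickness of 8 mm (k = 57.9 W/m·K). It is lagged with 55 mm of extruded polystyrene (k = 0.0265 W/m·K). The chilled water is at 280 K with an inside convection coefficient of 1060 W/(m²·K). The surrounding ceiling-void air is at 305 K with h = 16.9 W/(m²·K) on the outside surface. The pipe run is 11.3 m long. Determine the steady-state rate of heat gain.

Q ≈ 60.3 W

For a radial system each layer contributes R = ln(r_out/r_in)/(2πkL); films add R = 1/(hA).
R_inner film = 1/(h_i·2πr₁L) = 1/(1060×2π×0.04×11.3) = 3.322×10^-4 K/W
R_cast iron pipe wall = ln(48/40)/(2π×57.9×11.3) = 4.435×10^-5 K/W
R_extruded polystyrene = ln(103/48)/(2π×0.0265×11.3) = 0.4058 K/W
R_outer film = 1/(h_o·2πr_oL) = 1/(16.9×2π×0.103×11.3) = 0.008091 K/W
R_total = 0.4143 K/W
Q = ΔT/R_total = 25/0.4143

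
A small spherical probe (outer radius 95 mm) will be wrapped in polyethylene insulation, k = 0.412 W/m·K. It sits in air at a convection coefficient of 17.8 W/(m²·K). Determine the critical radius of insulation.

r_cr ≈ 46.3 mm

For a sphere r_cr = 2k/h = 2×0.412/17.8
r_cr = 46.3 mm; since the bare radius (95 mm) is above r_cr, any added insulation will reduce heat loss.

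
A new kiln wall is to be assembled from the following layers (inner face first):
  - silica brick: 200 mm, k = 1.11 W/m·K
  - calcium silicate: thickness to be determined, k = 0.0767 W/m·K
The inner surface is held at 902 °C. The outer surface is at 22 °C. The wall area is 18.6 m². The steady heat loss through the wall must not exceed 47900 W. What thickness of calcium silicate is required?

L ≈ 12.4 mm

Thermal resistances in series:
R_silica brick = L/(kA) = 0.2/(1.11×18.6) = 0.009687 K/W
Sum of the known resistances R_other = 0.009687 K/W
Required total resistance R_tot = ΔT/Q_allow = 880/47900 = 0.01837 K/W
R_calcium silicate = R_tot − R_other = 0.008685 K/W
L = R·k·A = 0.008685×0.0767×18.6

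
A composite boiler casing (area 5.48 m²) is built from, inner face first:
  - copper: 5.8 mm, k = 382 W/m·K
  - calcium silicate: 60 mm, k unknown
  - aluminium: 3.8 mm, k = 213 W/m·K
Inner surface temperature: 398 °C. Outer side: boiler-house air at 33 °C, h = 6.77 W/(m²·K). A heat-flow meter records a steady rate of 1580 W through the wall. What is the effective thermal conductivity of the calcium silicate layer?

Treating each layer as a thermal resistance in series:
R_copper = L/(kA) = 0.0058/(382×5.48) = 2.771×10^-6 K/W
R_aluminium = L/(kA) = 0.0038/(213×5.48) = 3.256×10^-6 K/W
R_outer film = 1/(h_o·A) = 1/(6.77×5.48) = 0.02695 K/W
Sum of known resistances R_other = 0.02696 K/W
Total R = ΔT/Q = 365/1580 = 0.231 K/W
R_calcium silicate = R_total − R_other = 0.2041 K/W
k = L/(R·A) = 0.06/(0.2041×5.48)

k ≈ 0.0537 W/(m·K)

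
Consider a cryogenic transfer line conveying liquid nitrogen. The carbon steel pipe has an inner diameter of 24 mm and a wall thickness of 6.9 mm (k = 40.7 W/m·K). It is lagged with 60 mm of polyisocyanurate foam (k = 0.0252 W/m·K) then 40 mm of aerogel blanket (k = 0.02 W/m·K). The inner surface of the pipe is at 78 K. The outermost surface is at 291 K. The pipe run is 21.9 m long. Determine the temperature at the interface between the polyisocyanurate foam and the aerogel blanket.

T ≈ 234 K

For a radial system each layer contributes R = ln(r_out/r_in)/(2πkL); films add R = 1/(hA).
R_carbon steel pipe wall = ln(18.9/12)/(2π×40.7×21.9) = 8.111×10^-5 K/W
R_polyisocyanurate foam = ln(78.9/18.9)/(2π×0.0252×21.9) = 0.4121 K/W
R_aerogel blanket = ln(118.9/78.9)/(2π×0.02×21.9) = 0.149 K/W
R_total = 0.5612 K/W
Q = ΔT/R_total = 213/0.5612
Q = 380 W
T_interface = T_inner + Q·ΣR(inner→interface) = 78 + 380×0.4122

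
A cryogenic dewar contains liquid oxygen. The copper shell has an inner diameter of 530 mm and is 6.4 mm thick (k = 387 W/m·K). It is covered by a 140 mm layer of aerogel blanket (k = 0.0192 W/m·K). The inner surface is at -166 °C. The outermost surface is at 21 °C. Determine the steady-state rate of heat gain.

Q ≈ 36 W

For a spherical shell R = (1/r₁ − 1/r₂)/(4πk); film R = 1/(h·4πr²). In series:
R_copper shell = (1/0.265 − 1/0.2714)/(4π×387) = 1.83×10^-5 K/W
R_aerogel blanket = (1/0.2714 − 1/0.4114)/(4π×0.0192) = 5.197 K/W
R_total = 5.197 K/W
Q = ΔT/R_total = 187/5.197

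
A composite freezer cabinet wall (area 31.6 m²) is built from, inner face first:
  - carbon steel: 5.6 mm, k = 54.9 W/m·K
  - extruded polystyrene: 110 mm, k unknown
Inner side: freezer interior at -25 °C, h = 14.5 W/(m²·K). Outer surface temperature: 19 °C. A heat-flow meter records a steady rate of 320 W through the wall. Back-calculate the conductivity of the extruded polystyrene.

Model the wall as resistances in series:
R_inner film = 1/(h_i·A) = 1/(14.5×31.6) = 0.002182 K/W
R_carbon steel = L/(kA) = 0.0056/(54.9×31.6) = 3.228×10^-6 K/W
Sum of known resistances R_other = 0.002186 K/W
Total R = ΔT/Q = 44/320 = 0.1375 K/W
R_extruded polystyrene = R_total − R_other = 0.1353 K/W
k = L/(R·A) = 0.11/(0.1353×31.6)

k ≈ 0.0257 W/(m·K)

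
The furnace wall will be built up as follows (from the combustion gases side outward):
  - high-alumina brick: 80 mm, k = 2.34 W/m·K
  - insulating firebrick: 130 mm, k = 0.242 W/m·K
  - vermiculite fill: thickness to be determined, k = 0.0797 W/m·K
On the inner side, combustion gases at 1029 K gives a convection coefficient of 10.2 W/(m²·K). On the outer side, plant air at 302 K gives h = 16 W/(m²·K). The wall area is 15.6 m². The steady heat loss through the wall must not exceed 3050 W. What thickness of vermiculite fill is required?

Using the resistance-network approach (series):
R_inner film = 1/(h_i·A) = 1/(10.2×15.6) = 0.006285 K/W
R_high-alumina brick = L/(kA) = 0.08/(2.34×15.6) = 0.002192 K/W
R_insulating firebrick = L/(kA) = 0.13/(0.242×15.6) = 0.03444 K/W
R_outer film = 1/(h_o·A) = 1/(16×15.6) = 0.004006 K/W
Sum of the known resistances R_other = 0.04692 K/W
Required total resistance R_tot = ΔT/Q_allow = 727/3050 = 0.2384 K/W
R_vermiculite fill = R_tot − R_other = 0.1914 K/W
L = R·k·A = 0.1914×0.0797×15.6

L ≈ 238 mm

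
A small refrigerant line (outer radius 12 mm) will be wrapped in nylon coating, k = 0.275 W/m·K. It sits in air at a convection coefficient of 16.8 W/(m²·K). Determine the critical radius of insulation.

r_cr ≈ 16.4 mm

For a cylinder r_cr = k/h = 0.275/16.8
r_cr = 16.4 mm; since the bare radius (12 mm) is below r_cr, adding a thin layer of insulation will *increase* heat loss.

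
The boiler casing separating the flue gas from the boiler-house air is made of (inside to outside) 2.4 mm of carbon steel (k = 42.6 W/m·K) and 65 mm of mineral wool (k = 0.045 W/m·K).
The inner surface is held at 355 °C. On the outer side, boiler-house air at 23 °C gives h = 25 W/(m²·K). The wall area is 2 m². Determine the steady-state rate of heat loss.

Thermal resistances in series:
R_carbon steel = L/(kA) = 0.0024/(42.6×2) = 2.817×10^-5 K/W
R_mineral wool = L/(kA) = 0.065/(0.045×2) = 0.7222 K/W
R_outer film = 1/(h_o·A) = 1/(25×2) = 0.02 K/W
R_total = 0.7423 K/W
Q = ΔT / R_total = 332 / 0.7423

Q ≈ 447 W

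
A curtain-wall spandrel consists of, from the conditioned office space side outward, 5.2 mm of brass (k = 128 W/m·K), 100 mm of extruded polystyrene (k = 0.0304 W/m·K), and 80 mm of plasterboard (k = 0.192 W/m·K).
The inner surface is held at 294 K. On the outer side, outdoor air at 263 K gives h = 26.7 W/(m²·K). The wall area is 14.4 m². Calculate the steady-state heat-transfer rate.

Q ≈ 119 W

Series thermal resistances:
R_brass = L/(kA) = 0.0052/(128×14.4) = 2.821×10^-6 K/W
R_extruded polystyrene = L/(kA) = 0.1/(0.0304×14.4) = 0.2284 K/W
R_plasterboard = L/(kA) = 0.08/(0.192×14.4) = 0.02894 K/W
R_outer film = 1/(h_o·A) = 1/(26.7×14.4) = 0.002601 K/W
R_total = 0.26 K/W
Q = ΔT / R_total = 31 / 0.26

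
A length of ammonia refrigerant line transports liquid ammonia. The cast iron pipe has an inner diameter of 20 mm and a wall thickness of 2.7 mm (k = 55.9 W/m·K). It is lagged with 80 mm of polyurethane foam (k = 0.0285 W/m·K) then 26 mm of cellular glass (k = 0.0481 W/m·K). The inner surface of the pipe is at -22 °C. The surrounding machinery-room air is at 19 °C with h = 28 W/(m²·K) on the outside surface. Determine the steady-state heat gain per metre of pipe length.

q′ ≈ 3.43 W/m

For a radial system each layer contributes R = ln(r_out/r_in)/(2πkL); films add R = 1/(hA).
R_cast iron pipe wall = ln(12.7/10)/(2π×55.9×1) = 6.805×10^-4 K/W
R_polyurethane foam = ln(92.7/12.7)/(2π×0.0285×1) = 11.1 K/W
R_cellular glass = ln(118.7/92.7)/(2π×0.0481×1) = 0.818 K/W
R_outer film = 1/(h_o·2πr_oL) = 1/(28×2π×0.1187×1) = 0.04789 K/W
R_total = 11.97 K/W
Q = ΔT/R_total = 41/11.97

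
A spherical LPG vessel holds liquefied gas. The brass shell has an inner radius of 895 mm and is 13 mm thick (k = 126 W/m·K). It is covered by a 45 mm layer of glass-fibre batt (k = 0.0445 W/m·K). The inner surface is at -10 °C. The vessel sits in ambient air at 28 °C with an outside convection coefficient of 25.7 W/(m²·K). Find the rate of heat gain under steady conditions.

Each spherical layer contributes R = (1/r_i − 1/r_o)/(4πk):
R_brass shell = (1/0.895 − 1/0.908)/(4π×126) = 1.01×10^-5 K/W
R_glass-fibre batt = (1/0.908 − 1/0.953)/(4π×0.0445) = 0.093 K/W
R_outer film = 1/(h·4πr_o²) = 1/(25.7×4π×0.953²) = 0.003409 K/W
R_total = 0.09642 K/W
Q = ΔT/R_total = 38/0.09642

Q ≈ 394 W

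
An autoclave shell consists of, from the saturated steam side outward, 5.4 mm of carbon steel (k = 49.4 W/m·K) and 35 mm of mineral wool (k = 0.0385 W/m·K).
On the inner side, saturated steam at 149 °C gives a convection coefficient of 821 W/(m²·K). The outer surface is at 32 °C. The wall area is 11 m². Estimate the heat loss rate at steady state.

Treating each layer as a thermal resistance in series:
R_inner film = 1/(h_i·A) = 1/(821×11) = 1.107×10^-4 K/W
R_carbon steel = L/(kA) = 0.0054/(49.4×11) = 9.937×10^-6 K/W
R_mineral wool = L/(kA) = 0.035/(0.0385×11) = 0.08264 K/W
R_total = 0.08277 K/W
Q = ΔT / R_total = 117 / 0.08277

Q ≈ 1410 W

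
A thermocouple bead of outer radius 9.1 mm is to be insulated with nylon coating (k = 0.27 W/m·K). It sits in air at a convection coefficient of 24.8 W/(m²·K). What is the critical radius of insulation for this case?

For a sphere r_cr = 2k/h = 2×0.27/24.8
r_cr = 21.8 mm; since the bare radius (9.1 mm) is below r_cr, adding a thin layer of insulation will *increase* heat loss.

r_cr ≈ 21.8 mm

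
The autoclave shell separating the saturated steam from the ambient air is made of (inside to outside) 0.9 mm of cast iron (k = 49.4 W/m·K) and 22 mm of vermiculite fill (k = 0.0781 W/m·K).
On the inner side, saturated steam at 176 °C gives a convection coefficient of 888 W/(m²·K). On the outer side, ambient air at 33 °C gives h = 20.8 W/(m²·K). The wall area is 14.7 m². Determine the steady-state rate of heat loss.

Thermal resistances in series:
R_inner film = 1/(h_i·A) = 1/(888×14.7) = 7.661×10^-5 K/W
R_cast iron = L/(kA) = 0.0009/(49.4×14.7) = 1.239×10^-6 K/W
R_vermiculite fill = L/(kA) = 0.022/(0.0781×14.7) = 0.01916 K/W
R_outer film = 1/(h_o·A) = 1/(20.8×14.7) = 0.003271 K/W
R_total = 0.02251 K/W
Q = ΔT / R_total = 143 / 0.02251

Q ≈ 6350 W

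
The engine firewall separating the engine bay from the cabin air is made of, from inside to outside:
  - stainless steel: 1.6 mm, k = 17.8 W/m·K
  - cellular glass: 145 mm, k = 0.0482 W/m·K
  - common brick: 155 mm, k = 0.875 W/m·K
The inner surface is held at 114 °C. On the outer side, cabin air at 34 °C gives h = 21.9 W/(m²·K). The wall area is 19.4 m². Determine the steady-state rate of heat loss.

Q ≈ 480 W

Using the resistance-network approach (series):
R_stainless steel = L/(kA) = 0.0016/(17.8×19.4) = 4.633×10^-6 K/W
R_cellular glass = L/(kA) = 0.145/(0.0482×19.4) = 0.1551 K/W
R_common brick = L/(kA) = 0.155/(0.875×19.4) = 0.009131 K/W
R_outer film = 1/(h_o·A) = 1/(21.9×19.4) = 0.002354 K/W
R_total = 0.1666 K/W
Q = ΔT / R_total = 80 / 0.1666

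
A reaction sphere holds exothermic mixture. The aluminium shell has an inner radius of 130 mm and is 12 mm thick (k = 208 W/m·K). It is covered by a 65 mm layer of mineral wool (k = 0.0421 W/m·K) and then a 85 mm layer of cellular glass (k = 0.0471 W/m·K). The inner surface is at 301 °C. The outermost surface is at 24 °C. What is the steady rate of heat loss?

Each spherical layer contributes R = (1/r_i − 1/r_o)/(4πk):
R_aluminium shell = (1/0.13 − 1/0.142)/(4π×208) = 2.487×10^-4 K/W
R_mineral wool = (1/0.142 − 1/0.207)/(4π×0.0421) = 4.18 K/W
R_cellular glass = (1/0.207 − 1/0.292)/(4π×0.0471) = 2.376 K/W
R_total = 6.556 K/W
Q = ΔT/R_total = 277/6.556

Q ≈ 42.3 W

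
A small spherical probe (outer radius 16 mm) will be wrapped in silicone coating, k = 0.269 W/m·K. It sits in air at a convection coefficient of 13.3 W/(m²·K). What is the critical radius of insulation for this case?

r_cr ≈ 40.5 mm

For a sphere r_cr = 2k/h = 2×0.269/13.3
r_cr = 40.5 mm; since the bare radius (16 mm) is below r_cr, adding a thin layer of insulation will *increase* heat loss.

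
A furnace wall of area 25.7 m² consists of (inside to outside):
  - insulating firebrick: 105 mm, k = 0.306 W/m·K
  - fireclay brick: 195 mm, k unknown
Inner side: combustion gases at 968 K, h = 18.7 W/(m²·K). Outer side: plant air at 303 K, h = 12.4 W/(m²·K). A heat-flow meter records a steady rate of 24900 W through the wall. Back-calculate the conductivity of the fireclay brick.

k ≈ 0.933 W/(m·K)

Model the wall as resistances in series:
R_inner film = 1/(h_i·A) = 1/(18.7×25.7) = 0.002081 K/W
R_insulating firebrick = L/(kA) = 0.105/(0.306×25.7) = 0.01335 K/W
R_outer film = 1/(h_o·A) = 1/(12.4×25.7) = 0.003138 K/W
Sum of known resistances R_other = 0.01857 K/W
Total R = ΔT/Q = 665/24900 = 0.02671 K/W
R_fireclay brick = R_total − R_other = 0.008136 K/W
k = L/(R·A) = 0.195/(0.008136×25.7)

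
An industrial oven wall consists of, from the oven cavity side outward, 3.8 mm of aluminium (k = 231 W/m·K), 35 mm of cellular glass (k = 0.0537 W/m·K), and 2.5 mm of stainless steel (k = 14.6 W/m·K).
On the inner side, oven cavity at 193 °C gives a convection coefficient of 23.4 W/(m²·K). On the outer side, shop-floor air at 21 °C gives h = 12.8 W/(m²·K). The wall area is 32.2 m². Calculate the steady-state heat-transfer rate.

Series thermal resistances:
R_inner film = 1/(h_i·A) = 1/(23.4×32.2) = 0.001327 K/W
R_aluminium = L/(kA) = 0.0038/(231×32.2) = 5.109×10^-7 K/W
R_cellular glass = L/(kA) = 0.035/(0.0537×32.2) = 0.02024 K/W
R_stainless steel = L/(kA) = 0.0025/(14.6×32.2) = 5.318×10^-6 K/W
R_outer film = 1/(h_o·A) = 1/(12.8×32.2) = 0.002426 K/W
R_total = 0.024 K/W
Q = ΔT / R_total = 172 / 0.024

Q ≈ 7170 W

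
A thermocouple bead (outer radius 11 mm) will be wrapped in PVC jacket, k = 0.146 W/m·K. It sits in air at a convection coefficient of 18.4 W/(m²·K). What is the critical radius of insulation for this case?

For a sphere r_cr = 2k/h = 2×0.146/18.4
r_cr = 15.9 mm; since the bare radius (11 mm) is below r_cr, adding a thin layer of insulation will *increase* heat loss.

r_cr ≈ 15.9 mm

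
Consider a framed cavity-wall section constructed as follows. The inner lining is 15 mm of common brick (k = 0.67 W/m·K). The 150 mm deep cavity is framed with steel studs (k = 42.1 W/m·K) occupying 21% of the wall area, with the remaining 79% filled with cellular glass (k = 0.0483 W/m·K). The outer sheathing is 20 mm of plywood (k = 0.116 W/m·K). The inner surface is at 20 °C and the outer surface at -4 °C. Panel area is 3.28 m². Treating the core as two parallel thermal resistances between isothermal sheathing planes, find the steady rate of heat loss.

Q ≈ 372 W

Sheathing layers in series; stud and cavity paths in parallel between them.
R_inner = 0.015/(0.67×3.28) = 0.006826 K/W
R_stud  = 0.15/(42.1×0.21×3.28) = 0.005173 K/W
R_cav   = 0.15/(0.0483×0.79×3.28) = 1.199 K/W
1/R_core = 1/R_stud + 1/R_cav → R_core = 0.00515 K/W
R_outer = 0.02/(0.116×3.28) = 0.05257 K/W
R_total = 0.06454 K/W
Q = ΔT/R_total = 24/0.06454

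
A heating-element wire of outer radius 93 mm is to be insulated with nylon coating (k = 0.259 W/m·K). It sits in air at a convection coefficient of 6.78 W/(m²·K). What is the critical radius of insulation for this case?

For a cylinder r_cr = k/h = 0.259/6.78
r_cr = 38.2 mm; since the bare radius (93 mm) is above r_cr, any added insulation will reduce heat loss.

r_cr ≈ 38.2 mm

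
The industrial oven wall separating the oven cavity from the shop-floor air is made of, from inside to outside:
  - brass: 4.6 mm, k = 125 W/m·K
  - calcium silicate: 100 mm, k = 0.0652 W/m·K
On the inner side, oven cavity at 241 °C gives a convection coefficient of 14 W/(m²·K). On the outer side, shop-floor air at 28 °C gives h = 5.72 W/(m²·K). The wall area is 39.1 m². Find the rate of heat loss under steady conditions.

Using the resistance-network approach (series):
R_inner film = 1/(h_i·A) = 1/(14×39.1) = 0.001827 K/W
R_brass = L/(kA) = 0.0046/(125×39.1) = 9.412×10^-7 K/W
R_calcium silicate = L/(kA) = 0.1/(0.0652×39.1) = 0.03923 K/W
R_outer film = 1/(h_o·A) = 1/(5.72×39.1) = 0.004471 K/W
R_total = 0.04553 K/W
Q = ΔT / R_total = 213 / 0.04553

Q ≈ 4680 W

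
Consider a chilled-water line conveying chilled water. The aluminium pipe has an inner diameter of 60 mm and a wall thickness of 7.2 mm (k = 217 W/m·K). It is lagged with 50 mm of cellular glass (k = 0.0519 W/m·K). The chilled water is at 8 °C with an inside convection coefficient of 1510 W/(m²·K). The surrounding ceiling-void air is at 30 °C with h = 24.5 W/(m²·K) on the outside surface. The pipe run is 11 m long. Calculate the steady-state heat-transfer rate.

Treating each annulus and film as a series resistance:
R_inner film = 1/(h_i·2πr₁L) = 1/(1510×2π×0.03×11) = 3.194×10^-4 K/W
R_aluminium pipe wall = ln(37.2/30)/(2π×217×11) = 1.434×10^-5 K/W
R_cellular glass = ln(87.2/37.2)/(2π×0.0519×11) = 0.2375 K/W
R_outer film = 1/(h_o·2πr_oL) = 1/(24.5×2π×0.0872×11) = 0.006772 K/W
R_total = 0.2446 K/W
Q = ΔT/R_total = 22/0.2446

Q ≈ 89.9 W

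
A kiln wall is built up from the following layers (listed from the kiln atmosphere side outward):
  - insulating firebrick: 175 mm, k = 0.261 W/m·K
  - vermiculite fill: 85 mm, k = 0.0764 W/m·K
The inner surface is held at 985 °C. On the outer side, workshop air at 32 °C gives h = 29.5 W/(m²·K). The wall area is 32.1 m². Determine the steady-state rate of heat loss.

Series thermal resistances:
R_insulating firebrick = L/(kA) = 0.175/(0.261×32.1) = 0.02089 K/W
R_vermiculite fill = L/(kA) = 0.085/(0.0764×32.1) = 0.03466 K/W
R_outer film = 1/(h_o·A) = 1/(29.5×32.1) = 0.001056 K/W
R_total = 0.0566 K/W
Q = ΔT / R_total = 953 / 0.0566

Q ≈ 16800 W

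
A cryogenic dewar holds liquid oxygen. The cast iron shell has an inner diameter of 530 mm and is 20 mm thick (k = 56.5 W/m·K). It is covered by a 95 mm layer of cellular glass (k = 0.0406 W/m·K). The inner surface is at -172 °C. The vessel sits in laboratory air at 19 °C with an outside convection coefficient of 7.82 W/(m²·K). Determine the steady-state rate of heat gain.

Q ≈ 107 W

For a spherical shell R = (1/r₁ − 1/r₂)/(4πk); film R = 1/(h·4πr²). In series:
R_cast iron shell = (1/0.265 − 1/0.285)/(4π×56.5) = 3.73×10^-4 K/W
R_cellular glass = (1/0.285 − 1/0.38)/(4π×0.0406) = 1.719 K/W
R_outer film = 1/(h·4πr_o²) = 1/(7.82×4π×0.38²) = 0.07047 K/W
R_total = 1.79 K/W
Q = ΔT/R_total = 191/1.79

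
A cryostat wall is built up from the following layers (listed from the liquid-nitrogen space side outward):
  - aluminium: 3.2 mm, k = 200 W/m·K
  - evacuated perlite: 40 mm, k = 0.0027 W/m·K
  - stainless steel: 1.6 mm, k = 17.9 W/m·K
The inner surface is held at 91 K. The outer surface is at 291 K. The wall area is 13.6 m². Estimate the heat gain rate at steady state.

Model the wall as resistances in series:
R_aluminium = L/(kA) = 0.0032/(200×13.6) = 1.176×10^-6 K/W
R_evacuated perlite = L/(kA) = 0.04/(0.0027×13.6) = 1.089 K/W
R_stainless steel = L/(kA) = 0.0016/(17.9×13.6) = 6.572×10^-6 K/W
R_total = 1.089 K/W
Q = ΔT / R_total = 200 / 1.089

Q ≈ 184 W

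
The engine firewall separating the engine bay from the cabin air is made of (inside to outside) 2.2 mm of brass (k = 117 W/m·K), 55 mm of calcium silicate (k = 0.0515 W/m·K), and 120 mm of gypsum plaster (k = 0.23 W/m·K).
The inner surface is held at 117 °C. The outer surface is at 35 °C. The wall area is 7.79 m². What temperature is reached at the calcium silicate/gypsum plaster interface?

T ≈ 61.9 °C

Series thermal resistances:
R_brass = L/(kA) = 0.0022/(117×7.79) = 2.414×10^-6 K/W
R_calcium silicate = L/(kA) = 0.055/(0.0515×7.79) = 0.1371 K/W
R_gypsum plaster = L/(kA) = 0.12/(0.23×7.79) = 0.06698 K/W
R_total = 0.2041 K/W;  Q = ΔT/R_total = 82/0.2041 = 401.8 W
T_interface = T_inner − Q·ΣR(inner→interface) = 117 − 402×0.1371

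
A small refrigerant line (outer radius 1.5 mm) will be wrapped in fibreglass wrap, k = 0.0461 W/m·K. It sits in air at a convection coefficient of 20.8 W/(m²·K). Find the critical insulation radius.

For a cylinder r_cr = k/h = 0.0461/20.8
r_cr = 2.22 mm; since the bare radius (1.5 mm) is below r_cr, adding a thin layer of insulation will *increase* heat loss.

r_cr ≈ 2.22 mm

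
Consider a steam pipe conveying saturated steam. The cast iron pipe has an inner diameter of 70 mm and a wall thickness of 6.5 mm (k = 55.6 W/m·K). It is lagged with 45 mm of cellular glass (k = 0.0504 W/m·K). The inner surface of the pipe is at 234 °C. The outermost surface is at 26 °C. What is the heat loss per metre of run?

q′ ≈ 89.7 W/m

Radial resistances (cylindrical: R_cond = ln(r_o/r_i)/(2πkL), R_conv = 1/(h·2πrL)):
R_cast iron pipe wall = ln(41.5/35)/(2π×55.6×1) = 4.876×10^-4 K/W
R_cellular glass = ln(86.5/41.5)/(2π×0.0504×1) = 2.319 K/W
R_total = 2.32 K/W
Q = ΔT/R_total = 208/2.32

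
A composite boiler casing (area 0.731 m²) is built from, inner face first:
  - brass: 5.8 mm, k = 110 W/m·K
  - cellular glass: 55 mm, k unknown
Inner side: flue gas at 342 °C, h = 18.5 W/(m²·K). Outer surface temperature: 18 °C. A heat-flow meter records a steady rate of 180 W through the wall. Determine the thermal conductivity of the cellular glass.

k ≈ 0.0436 W/(m·K)

Using the resistance-network approach (series):
R_inner film = 1/(h_i·A) = 1/(18.5×0.731) = 0.07395 K/W
R_brass = L/(kA) = 0.0058/(110×0.731) = 7.213×10^-5 K/W
Sum of known resistances R_other = 0.07402 K/W
Total R = ΔT/Q = 324/180 = 1.8 K/W
R_cellular glass = R_total − R_other = 1.726 K/W
k = L/(R·A) = 0.055/(1.726×0.731)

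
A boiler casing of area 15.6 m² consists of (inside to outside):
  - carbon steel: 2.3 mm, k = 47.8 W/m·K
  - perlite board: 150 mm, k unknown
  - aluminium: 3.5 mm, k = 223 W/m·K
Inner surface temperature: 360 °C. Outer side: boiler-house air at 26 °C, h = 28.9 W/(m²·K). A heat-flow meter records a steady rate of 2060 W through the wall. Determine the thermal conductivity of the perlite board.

k ≈ 0.0601 W/(m·K)

Model the wall as resistances in series:
R_carbon steel = L/(kA) = 0.0023/(47.8×15.6) = 3.084×10^-6 K/W
R_aluminium = L/(kA) = 0.0035/(223×15.6) = 1.006×10^-6 K/W
R_outer film = 1/(h_o·A) = 1/(28.9×15.6) = 0.002218 K/W
Sum of known resistances R_other = 0.002222 K/W
Total R = ΔT/Q = 334/2060 = 0.1621 K/W
R_perlite board = R_total − R_other = 0.1599 K/W
k = L/(R·A) = 0.15/(0.1599×15.6)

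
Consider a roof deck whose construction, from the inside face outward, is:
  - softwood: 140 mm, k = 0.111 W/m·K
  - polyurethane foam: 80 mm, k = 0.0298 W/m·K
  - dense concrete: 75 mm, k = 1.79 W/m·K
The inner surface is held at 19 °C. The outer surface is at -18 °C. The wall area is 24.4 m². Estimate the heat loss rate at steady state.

Model the wall as resistances in series:
R_softwood = L/(kA) = 0.14/(0.111×24.4) = 0.05169 K/W
R_polyurethane foam = L/(kA) = 0.08/(0.0298×24.4) = 0.11 K/W
R_dense concrete = L/(kA) = 0.075/(1.79×24.4) = 0.001717 K/W
R_total = 0.1634 K/W
Q = ΔT / R_total = 37 / 0.1634

Q ≈ 226 W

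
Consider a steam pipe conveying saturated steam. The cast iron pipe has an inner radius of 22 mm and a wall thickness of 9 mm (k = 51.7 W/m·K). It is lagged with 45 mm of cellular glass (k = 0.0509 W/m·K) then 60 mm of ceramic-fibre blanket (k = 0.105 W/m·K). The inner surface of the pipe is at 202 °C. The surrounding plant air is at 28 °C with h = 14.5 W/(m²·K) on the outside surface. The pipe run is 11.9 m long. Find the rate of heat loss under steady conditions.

Q ≈ 550 W

For a radial system each layer contributes R = ln(r_out/r_in)/(2πkL); films add R = 1/(hA).
R_cast iron pipe wall = ln(31/22)/(2π×51.7×11.9) = 8.872×10^-5 K/W
R_cellular glass = ln(76/31)/(2π×0.0509×11.9) = 0.2356 K/W
R_ceramic-fibre blanket = ln(136/76)/(2π×0.105×11.9) = 0.07412 K/W
R_outer film = 1/(h_o·2πr_oL) = 1/(14.5×2π×0.136×11.9) = 0.006782 K/W
R_total = 0.3166 K/W
Q = ΔT/R_total = 174/0.3166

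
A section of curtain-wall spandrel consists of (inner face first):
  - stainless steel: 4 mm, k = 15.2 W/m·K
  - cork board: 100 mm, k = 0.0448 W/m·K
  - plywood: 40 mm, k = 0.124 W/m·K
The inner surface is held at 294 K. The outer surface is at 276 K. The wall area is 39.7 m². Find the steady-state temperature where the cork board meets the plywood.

T ≈ 278 K

Thermal resistances in series:
R_stainless steel = L/(kA) = 0.004/(15.2×39.7) = 6.629×10^-6 K/W
R_cork board = L/(kA) = 0.1/(0.0448×39.7) = 0.05623 K/W
R_plywood = L/(kA) = 0.04/(0.124×39.7) = 0.008125 K/W
R_total = 0.06436 K/W;  Q = ΔT/R_total = 18/0.06436 = 279.7 W
T_interface = T_inner − Q·ΣR(inner→interface) = 294 − 280×0.05623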